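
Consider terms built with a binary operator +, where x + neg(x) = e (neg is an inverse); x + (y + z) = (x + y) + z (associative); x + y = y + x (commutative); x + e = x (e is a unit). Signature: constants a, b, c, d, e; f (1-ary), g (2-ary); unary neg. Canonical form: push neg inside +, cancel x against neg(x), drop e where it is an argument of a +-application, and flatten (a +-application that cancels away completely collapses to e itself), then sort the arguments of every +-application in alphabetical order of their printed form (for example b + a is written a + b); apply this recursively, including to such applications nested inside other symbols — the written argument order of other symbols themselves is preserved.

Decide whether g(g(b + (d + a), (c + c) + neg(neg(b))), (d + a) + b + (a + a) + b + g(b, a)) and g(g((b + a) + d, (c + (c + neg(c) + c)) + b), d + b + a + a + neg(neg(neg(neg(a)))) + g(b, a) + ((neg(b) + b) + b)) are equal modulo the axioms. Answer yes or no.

Answer: yes — both canonical forms are g(g(a + b + d, b + c + c), a + a + a + b + b + d + g(b, a))

Derivation:
Left:  g(g(b + (d + a), (c + c) + neg(neg(b))), (d + a) + b + (a + a) + b + g(b, a))
  Focus inside:  (d + a) + b + (a + a) + b + g(b, a)
  Combine occurrences:  d + a + a + a + b + b + g(b, a)
  Order the arguments:  a + a + a + b + b + d + g(b, a)
  Rebuild:  g(g(a + b + d, b + c + c), a + a + a + b + b + d + g(b, a))
Right:  g(g((b + a) + d, (c + (c + neg(c) + c)) + b), d + b + a + a + neg(neg(neg(neg(a)))) + g(b, a) + ((neg(b) + b) + b))
  Focus inside:  d + b + a + a + neg(neg(neg(neg(a)))) + g(b, a) + ((neg(b) + b) + b)
  Push neg inside:  distribute neg over + and collapse double neg
  Collect:  d + b + b + a + a + a + g(b, a)
  Order the arguments:  a + a + a + b + b + d + g(b, a)
  Reassemble:  g(g(a + b + d, b + c + c), a + a + a + b + b + d + g(b, a))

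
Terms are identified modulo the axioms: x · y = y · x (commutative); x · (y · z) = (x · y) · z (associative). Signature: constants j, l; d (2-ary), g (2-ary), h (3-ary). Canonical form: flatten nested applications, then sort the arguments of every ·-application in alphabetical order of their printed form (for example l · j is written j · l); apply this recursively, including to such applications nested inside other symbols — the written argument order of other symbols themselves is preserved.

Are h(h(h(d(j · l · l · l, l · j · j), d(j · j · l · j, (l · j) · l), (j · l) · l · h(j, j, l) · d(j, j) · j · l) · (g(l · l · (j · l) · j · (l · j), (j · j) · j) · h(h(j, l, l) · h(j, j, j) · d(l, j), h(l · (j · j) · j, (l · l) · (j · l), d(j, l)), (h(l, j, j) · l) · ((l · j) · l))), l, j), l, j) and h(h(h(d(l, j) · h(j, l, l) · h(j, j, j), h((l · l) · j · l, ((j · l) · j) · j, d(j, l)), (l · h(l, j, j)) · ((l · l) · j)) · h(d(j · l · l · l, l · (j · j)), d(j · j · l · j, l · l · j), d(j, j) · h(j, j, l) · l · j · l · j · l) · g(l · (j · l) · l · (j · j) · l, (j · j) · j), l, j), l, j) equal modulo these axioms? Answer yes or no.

Answer: no — h(h(g(j · j · j · l · l · l · l, j · j · j) · h(d(j · l · l · l, j · j · l), d(j · j · j · l, j · l · l), d(j, j) · h(j, j, l) · j · j · l · l · l) · h(d(l, j) · h(j, j, j) · h(j, l, l), h(j · j · j · l, j · l · l · l, d(j, l)), h(l, j, j) · j · l · l · l), l, j), l, j) vs h(h(g(j · j · j · l · l · l · l, j · j · j) · h(d(j · l · l · l, j · j · l), d(j · j · j · l, j · l · l), d(j, j) · h(j, j, l) · j · j · l · l · l) · h(d(l, j) · h(j, j, j) · h(j, l, l), h(j · l · l · l, j · j · j · l, d(j, l)), h(l, j, j) · j · l · l · l), l, j), l, j)

Derivation:
Left:  h(h(h(d(j · l · l · l, l · j · j), d(j · j · l · j, (l · j) · l), (j · l) · l · h(j, j, l) · d(j, j) · j · l) · (g(l · l · (j · l) · j · (l · j), (j · j) · j) · h(h(j, l, l) · h(j, j, j) · d(l, j), h(l · (j · j) · j, (l · l) · (j · l), d(j, l)), (h(l, j, j) · l) · ((l · j) · l))), l, j), l, j)
  Descend into:  h(d(j · l · l · l, l · j · j), d(j · j · l · j, (l · j) · l), (j · l) · l · h(j, j, l) · d(j, j) · j · l) · (g(l · l · (j · l) · j · (l · j), (j · j) · j) · h(h(j, l, l) · h(j, j, j) · d(l, j), h(l · (j · j) · j, (l · l) · (j · l), d(j, l)), (h(l, j, j) · l) · ((l · j) · l)))
  Merge nested applications:  h(d(j · l · l · l, l · j · j), d(j · j · l · j, (l · j) · l), (j · l) · l · h(j, j, l) · d(j, j) · j · l) · g(l · l · (j · l) · j · (l · j), (j · j) · j) · h(h(j, l, l) · h(j, j, j) · d(l, j), h(l · (j · j) · j, (l · l) · (j · l), d(j, l)), (h(l, j, j) · l) · ((l · j) · l))
  Canonicalize subterm:  h(d(j · l · l · l, l · j · j), d(j · j · l · j, (l · j) · l), (j · l) · l · h(j, j, l) · d(j, j) · j · l)  →  h(d(j · l · l · l, j · j · l), d(j · j · j · l, j · l · l), d(j, j) · h(j, j, l) · j · j · l · l · l)
  Simplify inside:  g(l · l · (j · l) · j · (l · j), (j · j) · j)  →  g(j · j · j · l · l · l · l, j · j · j)
  Simplify inside:  h(h(j, l, l) · h(j, j, j) · d(l, j), h(l · (j · j) · j, (l · l) · (j · l), d(j, l)), (h(l, j, j) · l) · ((l · j) · l))  →  h(d(l, j) · h(j, j, j) · h(j, l, l), h(j · j · j · l, j · l · l · l, d(j, l)), h(l, j, j) · j · l · l · l)
  Order the arguments:  g(j · j · j · l · l · l · l, j · j · j) · h(d(j · l · l · l, j · j · l), d(j · j · j · l, j · l · l), d(j, j) · h(j, j, l) · j · j · l · l · l) · h(d(l, j) · h(j, j, j) · h(j, l, l), h(j · j · j · l, j · l · l · l, d(j, l)), h(l, j, j) · j · l · l · l)
  Put back:  h(h(g(j · j · j · l · l · l · l, j · j · j) · h(d(j · l · l · l, j · j · l), d(j · j · j · l, j · l · l), d(j, j) · h(j, j, l) · j · j · l · l · l) · h(d(l, j) · h(j, j, j) · h(j, l, l), h(j · j · j · l, j · l · l · l, d(j, l)), h(l, j, j) · j · l · l · l), l, j), l, j)
Right:  h(h(h(d(l, j) · h(j, l, l) · h(j, j, j), h((l · l) · j · l, ((j · l) · j) · j, d(j, l)), (l · h(l, j, j)) · ((l · l) · j)) · h(d(j · l · l · l, l · (j · j)), d(j · j · l · j, l · l · j), d(j, j) · h(j, j, l) · l · j · l · j · l) · g(l · (j · l) · l · (j · j) · l, (j · j) · j), l, j), l, j)
  Focus inside:  h(d(l, j) · h(j, l, l) · h(j, j, j), h((l · l) · j · l, ((j · l) · j) · j, d(j, l)), (l · h(l, j, j)) · ((l · l) · j)) · h(d(j · l · l · l, l · (j · j)), d(j · j · l · j, l · l · j), d(j, j) · h(j, j, l) · l · j · l · j · l) · g(l · (j · l) · l · (j · j) · l, (j · j) · j)
  Canonicalize subterm:  h(d(l, j) · h(j, l, l) · h(j, j, j), h((l · l) · j · l, ((j · l) · j) · j, d(j, l)), (l · h(l, j, j)) · ((l · l) · j))  →  h(d(l, j) · h(j, j, j) · h(j, l, l), h(j · l · l · l, j · j · j · l, d(j, l)), h(l, j, j) · j · l · l · l)
  Canonicalize subterm:  h(d(j · l · l · l, l · (j · j)), d(j · j · l · j, l · l · j), d(j, j) · h(j, j, l) · l · j · l · j · l)  →  h(d(j · l · l · l, j · j · l), d(j · j · j · l, j · l · l), d(j, j) · h(j, j, l) · j · j · l · l · l)
  Simplify inside:  g(l · (j · l) · l · (j · j) · l, (j · j) · j)  →  g(j · j · j · l · l · l · l, j · j · j)
  Order the arguments:  g(j · j · j · l · l · l · l, j · j · j) · h(d(j · l · l · l, j · j · l), d(j · j · j · l, j · l · l), d(j, j) · h(j, j, l) · j · j · l · l · l) · h(d(l, j) · h(j, j, j) · h(j, l, l), h(j · l · l · l, j · j · j · l, d(j, l)), h(l, j, j) · j · l · l · l)
  Reassemble:  h(h(g(j · j · j · l · l · l · l, j · j · j) · h(d(j · l · l · l, j · j · l), d(j · j · j · l, j · l · l), d(j, j) · h(j, j, l) · j · j · l · l · l) · h(d(l, j) · h(j, j, j) · h(j, l, l), h(j · l · l · l, j · j · j · l, d(j, l)), h(l, j, j) · j · l · l · l), l, j), l, j)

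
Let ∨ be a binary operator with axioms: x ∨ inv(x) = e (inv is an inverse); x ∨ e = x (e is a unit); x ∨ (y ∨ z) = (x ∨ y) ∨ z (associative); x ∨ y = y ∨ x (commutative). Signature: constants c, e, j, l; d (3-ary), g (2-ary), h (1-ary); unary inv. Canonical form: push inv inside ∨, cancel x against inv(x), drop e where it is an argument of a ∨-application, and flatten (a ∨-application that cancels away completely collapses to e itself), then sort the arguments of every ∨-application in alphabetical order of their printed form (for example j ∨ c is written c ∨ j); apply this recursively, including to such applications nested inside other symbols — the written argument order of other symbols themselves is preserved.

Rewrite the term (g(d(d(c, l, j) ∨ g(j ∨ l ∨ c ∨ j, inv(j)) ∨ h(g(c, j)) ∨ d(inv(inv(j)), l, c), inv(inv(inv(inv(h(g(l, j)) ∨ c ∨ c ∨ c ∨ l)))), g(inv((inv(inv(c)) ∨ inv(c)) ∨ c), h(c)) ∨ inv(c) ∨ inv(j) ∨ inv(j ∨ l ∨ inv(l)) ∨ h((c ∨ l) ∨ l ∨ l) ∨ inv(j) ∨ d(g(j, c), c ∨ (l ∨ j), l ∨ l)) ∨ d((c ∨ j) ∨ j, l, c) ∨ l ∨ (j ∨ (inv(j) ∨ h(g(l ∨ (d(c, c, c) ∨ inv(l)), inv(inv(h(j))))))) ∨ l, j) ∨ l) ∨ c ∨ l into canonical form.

Push inv inside:  distribute inv over ∨ and collapse double inv
Collect:  g(d(c ∨ j ∨ j, l, c) ∨ d(d(c, l, j) ∨ d(j, l, c) ∨ g(c ∨ j ∨ j ∨ l, inv(j)) ∨ h(g(c, j)), c ∨ c ∨ c ∨ h(g(l, j)) ∨ l, d(g(j, c), c ∨ j ∨ l, l ∨ l) ∨ g(inv(c), h(c)) ∨ h(c ∨ l ∨ l ∨ l) ∨ inv(c) ∨ inv(j) ∨ inv(j) ∨ inv(j)) ∨ h(g(d(c, c, c), h(j))) ∨ l ∨ l, j) ∨ l ∨ l ∨ c
Order the arguments:  c ∨ g(d(c ∨ j ∨ j, l, c) ∨ d(d(c, l, j) ∨ d(j, l, c) ∨ g(c ∨ j ∨ j ∨ l, inv(j)) ∨ h(g(c, j)), c ∨ c ∨ c ∨ h(g(l, j)) ∨ l, d(g(j, c), c ∨ j ∨ l, l ∨ l) ∨ g(inv(c), h(c)) ∨ h(c ∨ l ∨ l ∨ l) ∨ inv(c) ∨ inv(j) ∨ inv(j) ∨ inv(j)) ∨ h(g(d(c, c, c), h(j))) ∨ l ∨ l, j) ∨ l ∨ l

Answer: c ∨ g(d(c ∨ j ∨ j, l, c) ∨ d(d(c, l, j) ∨ d(j, l, c) ∨ g(c ∨ j ∨ j ∨ l, inv(j)) ∨ h(g(c, j)), c ∨ c ∨ c ∨ h(g(l, j)) ∨ l, d(g(j, c), c ∨ j ∨ l, l ∨ l) ∨ g(inv(c), h(c)) ∨ h(c ∨ l ∨ l ∨ l) ∨ inv(c) ∨ inv(j) ∨ inv(j) ∨ inv(j)) ∨ h(g(d(c, c, c), h(j))) ∨ l ∨ l, j) ∨ l ∨ l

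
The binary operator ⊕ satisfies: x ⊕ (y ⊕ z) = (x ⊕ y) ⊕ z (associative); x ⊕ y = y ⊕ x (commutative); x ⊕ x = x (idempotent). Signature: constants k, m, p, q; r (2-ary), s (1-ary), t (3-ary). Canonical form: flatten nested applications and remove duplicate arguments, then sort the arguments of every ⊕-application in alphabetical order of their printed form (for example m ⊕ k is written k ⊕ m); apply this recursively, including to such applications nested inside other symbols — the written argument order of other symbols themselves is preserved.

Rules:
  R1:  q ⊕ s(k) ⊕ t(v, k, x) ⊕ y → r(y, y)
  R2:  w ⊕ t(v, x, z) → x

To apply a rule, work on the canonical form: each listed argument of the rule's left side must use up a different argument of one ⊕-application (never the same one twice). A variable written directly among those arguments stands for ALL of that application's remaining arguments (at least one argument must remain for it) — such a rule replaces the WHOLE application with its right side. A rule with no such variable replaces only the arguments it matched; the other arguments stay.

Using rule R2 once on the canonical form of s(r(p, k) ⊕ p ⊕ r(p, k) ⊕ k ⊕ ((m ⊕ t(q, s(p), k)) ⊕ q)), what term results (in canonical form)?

Answer: s(s(p))

Derivation:
Canonical form:  s(k ⊕ m ⊕ p ⊕ q ⊕ r(p, k) ⊕ t(q, s(p), k))
Match R2:  consume t(q, s(p), k);  v := q, w := k ⊕ m ⊕ p ⊕ q ⊕ r(p, k), x := s(p), z := k
Every leftover argument binds to the variable; the entire application is replaced.
Result:  s(s(p))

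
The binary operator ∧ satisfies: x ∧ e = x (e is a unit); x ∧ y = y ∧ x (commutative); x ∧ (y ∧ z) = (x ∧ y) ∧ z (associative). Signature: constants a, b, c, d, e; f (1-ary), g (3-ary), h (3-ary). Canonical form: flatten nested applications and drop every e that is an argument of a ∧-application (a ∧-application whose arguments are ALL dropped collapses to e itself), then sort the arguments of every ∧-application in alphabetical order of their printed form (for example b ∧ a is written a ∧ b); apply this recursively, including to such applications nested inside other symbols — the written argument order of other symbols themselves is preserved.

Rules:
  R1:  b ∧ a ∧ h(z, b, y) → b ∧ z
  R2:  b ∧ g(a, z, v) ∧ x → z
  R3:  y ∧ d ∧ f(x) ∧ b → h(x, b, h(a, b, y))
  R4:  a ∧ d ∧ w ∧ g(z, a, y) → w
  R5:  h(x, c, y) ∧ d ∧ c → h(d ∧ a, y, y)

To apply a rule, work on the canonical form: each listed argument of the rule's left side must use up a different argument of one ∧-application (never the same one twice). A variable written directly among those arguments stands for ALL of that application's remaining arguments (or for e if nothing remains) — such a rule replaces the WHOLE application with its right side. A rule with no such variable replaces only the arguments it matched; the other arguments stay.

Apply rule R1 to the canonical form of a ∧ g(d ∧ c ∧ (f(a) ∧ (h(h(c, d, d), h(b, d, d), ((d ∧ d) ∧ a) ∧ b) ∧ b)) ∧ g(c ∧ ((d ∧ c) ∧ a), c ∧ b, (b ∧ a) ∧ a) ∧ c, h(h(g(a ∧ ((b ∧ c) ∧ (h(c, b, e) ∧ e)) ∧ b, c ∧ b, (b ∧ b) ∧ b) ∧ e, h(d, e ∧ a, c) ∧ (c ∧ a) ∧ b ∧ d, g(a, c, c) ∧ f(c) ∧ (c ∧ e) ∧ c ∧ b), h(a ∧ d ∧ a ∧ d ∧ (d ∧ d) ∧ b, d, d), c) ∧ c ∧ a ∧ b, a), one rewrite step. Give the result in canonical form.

Answer: a ∧ g(b ∧ c ∧ c ∧ d ∧ f(a) ∧ g(a ∧ c ∧ c ∧ d, b ∧ c, a ∧ a ∧ b) ∧ h(h(c, d, d), h(b, d, d), a ∧ b ∧ d ∧ d), a ∧ b ∧ c ∧ h(h(g(b ∧ b ∧ c ∧ c, b ∧ c, b ∧ b ∧ b), a ∧ b ∧ c ∧ d ∧ h(d, a, c), b ∧ c ∧ c ∧ f(c) ∧ g(a, c, c)), h(a ∧ a ∧ b ∧ d ∧ d ∧ d ∧ d, d, d), c), a)

Derivation:
Canonical form:  a ∧ g(b ∧ c ∧ c ∧ d ∧ f(a) ∧ g(a ∧ c ∧ c ∧ d, b ∧ c, a ∧ a ∧ b) ∧ h(h(c, d, d), h(b, d, d), a ∧ b ∧ d ∧ d), a ∧ b ∧ c ∧ h(h(g(a ∧ b ∧ b ∧ c ∧ h(c, b, e), b ∧ c, b ∧ b ∧ b), a ∧ b ∧ c ∧ d ∧ h(d, a, c), b ∧ c ∧ c ∧ f(c) ∧ g(a, c, c)), h(a ∧ a ∧ b ∧ d ∧ d ∧ d ∧ d, d, d), c), a)
Match R1:  consume a, b, h(c, b, e);  y := e, z := c
New term:  a ∧ g(b ∧ c ∧ c ∧ d ∧ f(a) ∧ g(a ∧ c ∧ c ∧ d, b ∧ c, a ∧ a ∧ b) ∧ h(h(c, d, d), h(b, d, d), a ∧ b ∧ d ∧ d), a ∧ b ∧ c ∧ h(h(g(b ∧ b ∧ c ∧ c, b ∧ c, b ∧ b ∧ b), a ∧ b ∧ c ∧ d ∧ h(d, a, c), b ∧ c ∧ c ∧ f(c) ∧ g(a, c, c)), h(a ∧ a ∧ b ∧ d ∧ d ∧ d ∧ d, d, d), c), a)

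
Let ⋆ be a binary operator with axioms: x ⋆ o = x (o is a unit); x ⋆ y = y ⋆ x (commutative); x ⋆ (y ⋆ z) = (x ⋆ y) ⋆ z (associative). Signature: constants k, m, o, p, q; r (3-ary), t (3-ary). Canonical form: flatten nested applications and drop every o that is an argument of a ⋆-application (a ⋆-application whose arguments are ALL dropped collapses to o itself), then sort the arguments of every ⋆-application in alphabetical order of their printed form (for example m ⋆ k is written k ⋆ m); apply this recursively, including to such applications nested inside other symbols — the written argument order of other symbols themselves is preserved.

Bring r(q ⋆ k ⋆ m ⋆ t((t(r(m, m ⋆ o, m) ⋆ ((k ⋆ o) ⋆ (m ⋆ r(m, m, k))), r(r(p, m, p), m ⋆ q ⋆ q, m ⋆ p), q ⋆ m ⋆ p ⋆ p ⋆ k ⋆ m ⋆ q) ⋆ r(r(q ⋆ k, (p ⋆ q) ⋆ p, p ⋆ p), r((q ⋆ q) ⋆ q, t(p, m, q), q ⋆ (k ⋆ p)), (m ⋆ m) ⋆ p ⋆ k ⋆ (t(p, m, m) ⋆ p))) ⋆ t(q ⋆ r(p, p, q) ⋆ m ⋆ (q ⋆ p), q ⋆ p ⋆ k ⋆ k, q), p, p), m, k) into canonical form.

Work inside:  q ⋆ k ⋆ m ⋆ t((t(r(m, m ⋆ o, m) ⋆ ((k ⋆ o) ⋆ (m ⋆ r(m, m, k))), r(r(p, m, p), m ⋆ q ⋆ q, m ⋆ p), q ⋆ m ⋆ p ⋆ p ⋆ k ⋆ m ⋆ q) ⋆ r(r(q ⋆ k, (p ⋆ q) ⋆ p, p ⋆ p), r((q ⋆ q) ⋆ q, t(p, m, q), q ⋆ (k ⋆ p)), (m ⋆ m) ⋆ p ⋆ k ⋆ (t(p, m, m) ⋆ p))) ⋆ t(q ⋆ r(p, p, q) ⋆ m ⋆ (q ⋆ p), q ⋆ p ⋆ k ⋆ k, q), p, p)
Simplify inside:  t((t(r(m, m ⋆ o, m) ⋆ ((k ⋆ o) ⋆ (m ⋆ r(m, m, k))), r(r(p, m, p), m ⋆ q ⋆ q, m ⋆ p), q ⋆ m ⋆ p ⋆ p ⋆ k ⋆ m ⋆ q) ⋆ r(r(q ⋆ k, (p ⋆ q) ⋆ p, p ⋆ p), r((q ⋆ q) ⋆ q, t(p, m, q), q ⋆ (k ⋆ p)), (m ⋆ m) ⋆ p ⋆ k ⋆ (t(p, m, m) ⋆ p))) ⋆ t(q ⋆ r(p, p, q) ⋆ m ⋆ (q ⋆ p), q ⋆ p ⋆ k ⋆ k, q), p, p)  →  t(r(r(k ⋆ q, p ⋆ p ⋆ q, p ⋆ p), r(q ⋆ q ⋆ q, t(p, m, q), k ⋆ p ⋆ q), k ⋆ m ⋆ m ⋆ p ⋆ p ⋆ t(p, m, m)) ⋆ t(k ⋆ m ⋆ r(m, m, k) ⋆ r(m, m, m), r(r(p, m, p), m ⋆ q ⋆ q, m ⋆ p), k ⋆ m ⋆ m ⋆ p ⋆ p ⋆ q ⋆ q) ⋆ t(m ⋆ p ⋆ q ⋆ q ⋆ r(p, p, q), k ⋆ k ⋆ p ⋆ q, q), p, p)
Order the arguments:  k ⋆ m ⋆ q ⋆ t(r(r(k ⋆ q, p ⋆ p ⋆ q, p ⋆ p), r(q ⋆ q ⋆ q, t(p, m, q), k ⋆ p ⋆ q), k ⋆ m ⋆ m ⋆ p ⋆ p ⋆ t(p, m, m)) ⋆ t(k ⋆ m ⋆ r(m, m, k) ⋆ r(m, m, m), r(r(p, m, p), m ⋆ q ⋆ q, m ⋆ p), k ⋆ m ⋆ m ⋆ p ⋆ p ⋆ q ⋆ q) ⋆ t(m ⋆ p ⋆ q ⋆ q ⋆ r(p, p, q), k ⋆ k ⋆ p ⋆ q, q), p, p)
Rebuild:  r(k ⋆ m ⋆ q ⋆ t(r(r(k ⋆ q, p ⋆ p ⋆ q, p ⋆ p), r(q ⋆ q ⋆ q, t(p, m, q), k ⋆ p ⋆ q), k ⋆ m ⋆ m ⋆ p ⋆ p ⋆ t(p, m, m)) ⋆ t(k ⋆ m ⋆ r(m, m, k) ⋆ r(m, m, m), r(r(p, m, p), m ⋆ q ⋆ q, m ⋆ p), k ⋆ m ⋆ m ⋆ p ⋆ p ⋆ q ⋆ q) ⋆ t(m ⋆ p ⋆ q ⋆ q ⋆ r(p, p, q), k ⋆ k ⋆ p ⋆ q, q), p, p), m, k)

Answer: r(k ⋆ m ⋆ q ⋆ t(r(r(k ⋆ q, p ⋆ p ⋆ q, p ⋆ p), r(q ⋆ q ⋆ q, t(p, m, q), k ⋆ p ⋆ q), k ⋆ m ⋆ m ⋆ p ⋆ p ⋆ t(p, m, m)) ⋆ t(k ⋆ m ⋆ r(m, m, k) ⋆ r(m, m, m), r(r(p, m, p), m ⋆ q ⋆ q, m ⋆ p), k ⋆ m ⋆ m ⋆ p ⋆ p ⋆ q ⋆ q) ⋆ t(m ⋆ p ⋆ q ⋆ q ⋆ r(p, p, q), k ⋆ k ⋆ p ⋆ q, q), p, p), m, k)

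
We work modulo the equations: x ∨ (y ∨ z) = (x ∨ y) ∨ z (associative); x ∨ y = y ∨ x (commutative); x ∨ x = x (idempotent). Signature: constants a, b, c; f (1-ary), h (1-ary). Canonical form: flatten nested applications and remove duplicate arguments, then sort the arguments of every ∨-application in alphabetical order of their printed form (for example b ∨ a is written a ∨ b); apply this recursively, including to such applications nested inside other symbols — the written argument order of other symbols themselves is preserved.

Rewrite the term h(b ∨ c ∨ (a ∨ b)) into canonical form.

Answer: h(a ∨ b ∨ c)

Derivation:
Focus inside:  b ∨ c ∨ (a ∨ b)
Flatten:  b ∨ c ∨ a ∨ b
Deduplicate:  drop duplicate b
Sort:  a ∨ b ∨ c
Rebuild:  h(a ∨ b ∨ c)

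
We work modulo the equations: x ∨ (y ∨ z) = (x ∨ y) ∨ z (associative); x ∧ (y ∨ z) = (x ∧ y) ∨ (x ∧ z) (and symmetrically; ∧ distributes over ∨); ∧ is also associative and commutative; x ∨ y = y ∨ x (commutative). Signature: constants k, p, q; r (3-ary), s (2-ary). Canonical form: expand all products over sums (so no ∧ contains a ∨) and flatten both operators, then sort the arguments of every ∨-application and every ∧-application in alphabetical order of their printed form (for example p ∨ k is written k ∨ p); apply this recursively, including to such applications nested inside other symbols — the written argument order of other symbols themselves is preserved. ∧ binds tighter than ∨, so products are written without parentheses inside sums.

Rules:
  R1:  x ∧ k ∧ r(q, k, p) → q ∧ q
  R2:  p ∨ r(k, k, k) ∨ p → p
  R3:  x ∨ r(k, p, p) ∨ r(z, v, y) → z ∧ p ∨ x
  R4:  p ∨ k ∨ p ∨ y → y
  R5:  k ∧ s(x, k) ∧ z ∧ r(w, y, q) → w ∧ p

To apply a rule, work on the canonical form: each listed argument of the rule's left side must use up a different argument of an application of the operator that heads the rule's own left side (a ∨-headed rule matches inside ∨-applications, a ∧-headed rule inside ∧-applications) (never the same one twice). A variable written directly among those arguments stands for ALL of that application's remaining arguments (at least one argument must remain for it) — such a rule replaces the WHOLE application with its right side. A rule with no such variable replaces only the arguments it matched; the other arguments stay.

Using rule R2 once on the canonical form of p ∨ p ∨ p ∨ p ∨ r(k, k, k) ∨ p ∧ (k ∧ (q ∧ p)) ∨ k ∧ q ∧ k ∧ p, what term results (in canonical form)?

Answer: k ∧ k ∧ p ∧ q ∨ k ∧ p ∧ p ∧ q ∨ p ∨ p ∨ p

Derivation:
Canonical form:  k ∧ k ∧ p ∧ q ∨ k ∧ p ∧ p ∧ q ∨ p ∨ p ∨ p ∨ p ∨ r(k, k, k)
Apply R2:  consuming p, p, r(k, k, k)
Result:  k ∧ k ∧ p ∧ q ∨ k ∧ p ∧ p ∧ q ∨ p ∨ p ∨ p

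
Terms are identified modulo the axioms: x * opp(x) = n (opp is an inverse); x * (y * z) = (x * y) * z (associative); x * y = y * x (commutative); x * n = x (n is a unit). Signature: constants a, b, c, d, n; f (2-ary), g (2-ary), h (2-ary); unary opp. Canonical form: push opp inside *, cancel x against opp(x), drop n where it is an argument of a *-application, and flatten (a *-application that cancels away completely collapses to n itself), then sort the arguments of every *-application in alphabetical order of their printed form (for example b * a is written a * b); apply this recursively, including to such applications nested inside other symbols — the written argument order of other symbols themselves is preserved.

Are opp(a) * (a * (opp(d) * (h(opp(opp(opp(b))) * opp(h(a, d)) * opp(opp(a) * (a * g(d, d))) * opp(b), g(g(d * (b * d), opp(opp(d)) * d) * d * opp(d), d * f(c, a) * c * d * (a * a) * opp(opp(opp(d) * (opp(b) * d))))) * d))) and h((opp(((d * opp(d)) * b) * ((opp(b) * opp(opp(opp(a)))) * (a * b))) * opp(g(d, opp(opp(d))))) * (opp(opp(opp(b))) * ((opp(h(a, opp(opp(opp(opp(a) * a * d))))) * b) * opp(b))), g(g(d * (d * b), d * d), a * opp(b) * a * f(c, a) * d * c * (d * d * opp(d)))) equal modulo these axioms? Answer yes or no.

Answer: no — h(opp(b) * opp(b) * opp(g(d, d)) * opp(h(a, d)), g(g(b * d * d, d * d), a * a * c * d * d * f(c, a) * opp(b))) vs h(opp(b) * opp(b) * opp(g(d, d)) * opp(h(a, opp(d))), g(g(b * d * d, d * d), a * a * c * d * d * f(c, a) * opp(b)))

Derivation:
Left:  opp(a) * (a * (opp(d) * (h(opp(opp(opp(b))) * opp(h(a, d)) * opp(opp(a) * (a * g(d, d))) * opp(b), g(g(d * (b * d), opp(opp(d)) * d) * d * opp(d), d * f(c, a) * c * d * (a * a) * opp(opp(opp(d) * (opp(b) * d))))) * d)))
  Push opp inside:  distribute opp over * and collapse double opp
  Cancel inverse pairs:  a cancels; d cancels
  Collect:  h(opp(b) * opp(b) * opp(g(d, d)) * opp(h(a, d)), g(g(b * d * d, d * d), a * a * c * d * d * f(c, a) * opp(b)))
Right:  h((opp(((d * opp(d)) * b) * ((opp(b) * opp(opp(opp(a)))) * (a * b))) * opp(g(d, opp(opp(d))))) * (opp(opp(opp(b))) * ((opp(h(a, opp(opp(opp(opp(a) * a * d))))) * b) * opp(b))), g(g(d * (d * b), d * d), a * opp(b) * a * f(c, a) * d * c * (d * d * opp(d))))
  Work inside:  (opp(((d * opp(d)) * b) * ((opp(b) * opp(opp(opp(a)))) * (a * b))) * opp(g(d, opp(opp(d))))) * (opp(opp(opp(b))) * ((opp(h(a, opp(opp(opp(opp(a) * a * d))))) * b) * opp(b)))
  Push opp inside:  distribute opp over * and collapse double opp
  Cancel:  d cancels; a cancels
  Combine occurrences:  opp(b) * opp(b) * opp(g(d, d)) * opp(h(a, opp(d)))
  Reassemble:  h(opp(b) * opp(b) * opp(g(d, d)) * opp(h(a, opp(d))), g(g(b * d * d, d * d), a * a * c * d * d * f(c, a) * opp(b)))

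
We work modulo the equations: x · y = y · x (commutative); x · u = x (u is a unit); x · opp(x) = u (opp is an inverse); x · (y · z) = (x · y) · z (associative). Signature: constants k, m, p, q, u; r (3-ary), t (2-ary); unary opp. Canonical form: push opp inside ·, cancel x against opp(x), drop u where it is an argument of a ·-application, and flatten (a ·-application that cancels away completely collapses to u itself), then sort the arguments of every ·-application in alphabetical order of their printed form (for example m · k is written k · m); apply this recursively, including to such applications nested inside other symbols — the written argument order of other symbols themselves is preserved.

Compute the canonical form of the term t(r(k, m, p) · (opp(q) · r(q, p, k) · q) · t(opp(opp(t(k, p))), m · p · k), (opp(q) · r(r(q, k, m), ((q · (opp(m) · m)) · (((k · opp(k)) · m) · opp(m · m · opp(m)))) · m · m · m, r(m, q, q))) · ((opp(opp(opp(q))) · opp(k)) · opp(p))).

Answer: t(r(k, m, p) · r(q, p, k) · t(t(k, p), k · m · p), opp(k) · opp(p) · opp(q) · opp(q) · r(r(q, k, m), m · m · m · q, r(m, q, q)))

Derivation:
Work inside:  (opp(q) · r(r(q, k, m), ((q · (opp(m) · m)) · (((k · opp(k)) · m) · opp(m · m · opp(m)))) · m · m · m, r(m, q, q))) · ((opp(opp(opp(q))) · opp(k)) · opp(p))
Push opp inside:  distribute opp over · and collapse double opp
Collect:  opp(q) · opp(q) · r(r(q, k, m), m · m · m · q, r(m, q, q)) · opp(k) · opp(p)
Sort:  opp(k) · opp(p) · opp(q) · opp(q) · r(r(q, k, m), m · m · m · q, r(m, q, q))
Reassemble:  t(r(k, m, p) · r(q, p, k) · t(t(k, p), k · m · p), opp(k) · opp(p) · opp(q) · opp(q) · r(r(q, k, m), m · m · m · q, r(m, q, q)))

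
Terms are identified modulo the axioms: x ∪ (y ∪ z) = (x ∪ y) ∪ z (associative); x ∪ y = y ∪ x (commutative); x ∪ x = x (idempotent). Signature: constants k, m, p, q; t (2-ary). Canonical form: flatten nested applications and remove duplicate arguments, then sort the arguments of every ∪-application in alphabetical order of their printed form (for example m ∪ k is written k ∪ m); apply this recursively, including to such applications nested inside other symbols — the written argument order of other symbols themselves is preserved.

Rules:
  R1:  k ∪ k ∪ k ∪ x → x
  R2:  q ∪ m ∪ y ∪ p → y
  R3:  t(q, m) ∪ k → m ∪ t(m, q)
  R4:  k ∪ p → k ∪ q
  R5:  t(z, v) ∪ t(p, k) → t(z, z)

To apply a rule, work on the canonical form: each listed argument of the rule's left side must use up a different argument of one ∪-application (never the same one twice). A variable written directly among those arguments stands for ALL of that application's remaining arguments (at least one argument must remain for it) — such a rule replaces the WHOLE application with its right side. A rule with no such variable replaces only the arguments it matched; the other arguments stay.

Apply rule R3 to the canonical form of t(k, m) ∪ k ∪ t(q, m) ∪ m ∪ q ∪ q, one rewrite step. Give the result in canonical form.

Answer: m ∪ q ∪ t(k, m) ∪ t(m, q)

Derivation:
Canonical form:  k ∪ m ∪ q ∪ t(k, m) ∪ t(q, m)
Match R3:  consume k, t(q, m)
Result:  m ∪ q ∪ t(k, m) ∪ t(m, q)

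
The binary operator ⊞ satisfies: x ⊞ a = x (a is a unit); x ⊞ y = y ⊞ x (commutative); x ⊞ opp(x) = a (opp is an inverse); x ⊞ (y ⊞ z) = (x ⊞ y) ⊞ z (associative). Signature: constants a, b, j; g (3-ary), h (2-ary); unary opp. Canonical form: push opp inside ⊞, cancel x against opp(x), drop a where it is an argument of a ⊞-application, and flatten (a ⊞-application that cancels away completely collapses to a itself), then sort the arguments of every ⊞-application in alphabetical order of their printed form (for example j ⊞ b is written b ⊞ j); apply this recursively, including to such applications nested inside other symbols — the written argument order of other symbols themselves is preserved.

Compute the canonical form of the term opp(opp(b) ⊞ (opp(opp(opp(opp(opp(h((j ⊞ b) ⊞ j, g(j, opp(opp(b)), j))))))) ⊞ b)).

Push opp inside:  distribute opp over ⊞ and collapse double opp
Cancel inverse pairs:  b cancels
Collect:  h(b ⊞ j ⊞ j, g(j, b, j))

Answer: h(b ⊞ j ⊞ j, g(j, b, j))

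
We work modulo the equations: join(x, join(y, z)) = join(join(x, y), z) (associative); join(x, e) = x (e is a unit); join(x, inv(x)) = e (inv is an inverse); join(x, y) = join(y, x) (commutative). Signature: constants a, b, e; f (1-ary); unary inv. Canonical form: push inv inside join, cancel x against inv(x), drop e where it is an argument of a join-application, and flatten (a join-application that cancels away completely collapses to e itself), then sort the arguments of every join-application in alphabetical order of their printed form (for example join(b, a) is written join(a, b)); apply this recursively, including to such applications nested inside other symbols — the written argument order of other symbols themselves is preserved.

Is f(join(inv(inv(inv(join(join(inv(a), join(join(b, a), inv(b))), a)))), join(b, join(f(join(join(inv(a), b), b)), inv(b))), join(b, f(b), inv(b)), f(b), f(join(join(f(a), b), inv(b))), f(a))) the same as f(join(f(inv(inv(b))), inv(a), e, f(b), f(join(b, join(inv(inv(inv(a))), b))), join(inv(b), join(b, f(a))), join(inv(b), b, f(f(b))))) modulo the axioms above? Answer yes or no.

Answer: no — f(join(f(a), f(b), f(b), f(f(a)), f(join(b, b, inv(a))), inv(a))) vs f(join(f(a), f(b), f(b), f(f(b)), f(join(b, b, inv(a))), inv(a)))

Derivation:
Left:  f(join(inv(inv(inv(join(join(inv(a), join(join(b, a), inv(b))), a)))), join(b, join(f(join(join(inv(a), b), b)), inv(b))), join(b, f(b), inv(b)), f(b), f(join(join(f(a), b), inv(b))), f(a)))
  Descend into:  join(inv(inv(inv(join(join(inv(a), join(join(b, a), inv(b))), a)))), join(b, join(f(join(join(inv(a), b), b)), inv(b))), join(b, f(b), inv(b)), f(b), f(join(join(f(a), b), inv(b))), f(a))
  Push inv inside:  distribute inv over join and collapse double inv
  Inverses cancel:  b cancels
  Combine occurrences:  join(inv(a), f(join(b, b, inv(a))), f(b), f(b), f(f(a)), f(a))
  Sort arguments:  join(f(a), f(b), f(b), f(f(a)), f(join(b, b, inv(a))), inv(a))
  Put back:  f(join(f(a), f(b), f(b), f(f(a)), f(join(b, b, inv(a))), inv(a)))
Right:  f(join(f(inv(inv(b))), inv(a), e, f(b), f(join(b, join(inv(inv(inv(a))), b))), join(inv(b), join(b, f(a))), join(inv(b), b, f(f(b)))))
  Descend into:  join(f(inv(inv(b))), inv(a), e, f(b), f(join(b, join(inv(inv(inv(a))), b))), join(inv(b), join(b, f(a))), join(inv(b), b, f(f(b))))
  Push inv inside:  distribute inv over join and collapse double inv
  Cancel inverse pairs:  b cancels
  Collect:  join(f(b), f(b), inv(a), f(join(b, b, inv(a))), f(a), f(f(b)))
  Sort arguments:  join(f(a), f(b), f(b), f(f(b)), f(join(b, b, inv(a))), inv(a))
  Put back:  f(join(f(a), f(b), f(b), f(f(b)), f(join(b, b, inv(a))), inv(a)))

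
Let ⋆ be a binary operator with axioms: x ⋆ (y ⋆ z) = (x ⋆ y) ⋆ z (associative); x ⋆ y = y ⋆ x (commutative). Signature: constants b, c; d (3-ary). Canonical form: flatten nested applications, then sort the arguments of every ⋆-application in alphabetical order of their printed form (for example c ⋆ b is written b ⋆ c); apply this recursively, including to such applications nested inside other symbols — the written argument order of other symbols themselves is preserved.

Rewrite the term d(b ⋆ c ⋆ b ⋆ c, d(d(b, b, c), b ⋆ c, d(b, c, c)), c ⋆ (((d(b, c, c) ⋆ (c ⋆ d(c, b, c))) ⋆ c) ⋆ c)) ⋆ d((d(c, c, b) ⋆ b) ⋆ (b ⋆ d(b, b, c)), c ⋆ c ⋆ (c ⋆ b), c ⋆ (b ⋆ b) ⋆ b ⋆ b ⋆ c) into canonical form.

Answer: d(b ⋆ b ⋆ c ⋆ c, d(d(b, b, c), b ⋆ c, d(b, c, c)), c ⋆ c ⋆ c ⋆ c ⋆ d(b, c, c) ⋆ d(c, b, c)) ⋆ d(b ⋆ b ⋆ d(b, b, c) ⋆ d(c, c, b), b ⋆ c ⋆ c ⋆ c, b ⋆ b ⋆ b ⋆ b ⋆ c ⋆ c)

Derivation:
Simplify inside:  d(b ⋆ c ⋆ b ⋆ c, d(d(b, b, c), b ⋆ c, d(b, c, c)), c ⋆ (((d(b, c, c) ⋆ (c ⋆ d(c, b, c))) ⋆ c) ⋆ c))  →  d(b ⋆ b ⋆ c ⋆ c, d(d(b, b, c), b ⋆ c, d(b, c, c)), c ⋆ c ⋆ c ⋆ c ⋆ d(b, c, c) ⋆ d(c, b, c))
Canonicalize subterm:  d((d(c, c, b) ⋆ b) ⋆ (b ⋆ d(b, b, c)), c ⋆ c ⋆ (c ⋆ b), c ⋆ (b ⋆ b) ⋆ b ⋆ b ⋆ c)  →  d(b ⋆ b ⋆ d(b, b, c) ⋆ d(c, c, b), b ⋆ c ⋆ c ⋆ c, b ⋆ b ⋆ b ⋆ b ⋆ c ⋆ c)
Sort arguments:  d(b ⋆ b ⋆ c ⋆ c, d(d(b, b, c), b ⋆ c, d(b, c, c)), c ⋆ c ⋆ c ⋆ c ⋆ d(b, c, c) ⋆ d(c, b, c)) ⋆ d(b ⋆ b ⋆ d(b, b, c) ⋆ d(c, c, b), b ⋆ c ⋆ c ⋆ c, b ⋆ b ⋆ b ⋆ b ⋆ c ⋆ c)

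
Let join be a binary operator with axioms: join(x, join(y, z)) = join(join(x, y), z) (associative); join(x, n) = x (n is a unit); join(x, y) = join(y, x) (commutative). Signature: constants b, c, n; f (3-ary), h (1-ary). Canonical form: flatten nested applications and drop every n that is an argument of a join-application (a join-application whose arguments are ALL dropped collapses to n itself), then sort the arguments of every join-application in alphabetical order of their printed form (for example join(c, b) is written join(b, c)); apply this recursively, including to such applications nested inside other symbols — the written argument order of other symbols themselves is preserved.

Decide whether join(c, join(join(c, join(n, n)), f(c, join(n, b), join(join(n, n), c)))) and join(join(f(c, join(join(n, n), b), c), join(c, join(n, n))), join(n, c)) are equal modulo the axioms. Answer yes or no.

Answer: yes — both canonical forms are join(c, c, f(c, b, c))

Derivation:
Left:  join(c, join(join(c, join(n, n)), f(c, join(n, b), join(join(n, n), c))))
  Un-nest:  join(c, c, n, n, f(c, join(n, b), join(join(n, n), c)))
  Inside:  f(c, join(n, b), join(join(n, n), c))  →  f(c, b, c)
  Units out:  drop n (×2)
  Sort:  join(c, c, f(c, b, c))
Right:  join(join(f(c, join(join(n, n), b), c), join(c, join(n, n))), join(n, c))
  Un-nest:  join(f(c, join(join(n, n), b), c), c, n, n, n, c)
  Inside:  f(c, join(join(n, n), b), c)  →  f(c, b, c)
  Units out:  drop n (×3)
  Sort:  join(c, c, f(c, b, c))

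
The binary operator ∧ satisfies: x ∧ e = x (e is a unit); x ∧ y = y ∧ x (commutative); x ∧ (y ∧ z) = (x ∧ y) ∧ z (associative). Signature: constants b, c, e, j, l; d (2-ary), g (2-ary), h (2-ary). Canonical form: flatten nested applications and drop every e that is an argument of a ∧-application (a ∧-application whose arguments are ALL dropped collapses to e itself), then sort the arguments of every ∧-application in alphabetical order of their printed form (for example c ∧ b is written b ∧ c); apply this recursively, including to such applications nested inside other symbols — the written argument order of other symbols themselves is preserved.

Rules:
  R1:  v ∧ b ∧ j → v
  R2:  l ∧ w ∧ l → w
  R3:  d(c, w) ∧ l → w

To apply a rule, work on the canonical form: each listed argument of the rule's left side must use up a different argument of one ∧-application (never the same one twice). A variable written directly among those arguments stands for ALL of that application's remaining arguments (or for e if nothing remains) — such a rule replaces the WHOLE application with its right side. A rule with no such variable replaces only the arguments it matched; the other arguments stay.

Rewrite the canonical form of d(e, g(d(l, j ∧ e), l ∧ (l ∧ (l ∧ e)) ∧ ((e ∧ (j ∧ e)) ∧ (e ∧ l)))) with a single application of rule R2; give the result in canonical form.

Canonical form:  d(e, g(d(l, j), j ∧ l ∧ l ∧ l ∧ l))
R2 matches:  uses l, l;  w := j ∧ l ∧ l
The extension variable absorbs all remaining arguments, so the whole application is rewritten.
New term:  d(e, g(d(l, j), j ∧ l ∧ l))

Answer: d(e, g(d(l, j), j ∧ l ∧ l))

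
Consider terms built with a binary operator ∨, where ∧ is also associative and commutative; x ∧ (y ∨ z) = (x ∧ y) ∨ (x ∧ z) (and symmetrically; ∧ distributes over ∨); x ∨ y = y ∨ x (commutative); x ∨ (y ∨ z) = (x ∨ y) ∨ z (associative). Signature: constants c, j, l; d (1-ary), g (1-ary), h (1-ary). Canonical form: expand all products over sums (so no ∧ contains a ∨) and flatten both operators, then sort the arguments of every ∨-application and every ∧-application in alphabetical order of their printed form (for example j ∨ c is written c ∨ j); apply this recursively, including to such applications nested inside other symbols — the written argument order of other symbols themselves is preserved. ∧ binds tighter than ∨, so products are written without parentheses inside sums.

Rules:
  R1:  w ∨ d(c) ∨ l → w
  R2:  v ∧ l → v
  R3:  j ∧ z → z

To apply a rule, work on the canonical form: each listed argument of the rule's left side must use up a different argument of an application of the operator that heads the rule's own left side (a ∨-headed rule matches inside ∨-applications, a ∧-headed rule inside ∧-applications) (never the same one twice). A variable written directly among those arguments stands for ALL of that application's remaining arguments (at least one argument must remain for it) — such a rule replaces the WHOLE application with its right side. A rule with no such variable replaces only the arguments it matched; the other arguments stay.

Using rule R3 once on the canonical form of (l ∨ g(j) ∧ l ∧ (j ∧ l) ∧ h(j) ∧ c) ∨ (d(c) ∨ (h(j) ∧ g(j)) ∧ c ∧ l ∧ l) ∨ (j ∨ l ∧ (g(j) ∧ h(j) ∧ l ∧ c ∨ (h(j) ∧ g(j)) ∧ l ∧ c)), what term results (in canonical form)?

Canonical form:  c ∧ g(j) ∧ h(j) ∧ j ∧ l ∧ l ∨ c ∧ g(j) ∧ h(j) ∧ l ∧ l ∨ c ∧ g(j) ∧ h(j) ∧ l ∧ l ∨ c ∧ g(j) ∧ h(j) ∧ l ∧ l ∨ d(c) ∨ j ∨ l
Match R3:  consume j;  z := c ∧ g(j) ∧ h(j) ∧ l ∧ l
Every leftover argument binds to the variable; the entire application is replaced.
Giving:  c ∧ g(j) ∧ h(j) ∧ l ∧ l ∨ c ∧ g(j) ∧ h(j) ∧ l ∧ l ∨ c ∧ g(j) ∧ h(j) ∧ l ∧ l ∨ c ∧ g(j) ∧ h(j) ∧ l ∧ l ∨ d(c) ∨ j ∨ l

Answer: c ∧ g(j) ∧ h(j) ∧ l ∧ l ∨ c ∧ g(j) ∧ h(j) ∧ l ∧ l ∨ c ∧ g(j) ∧ h(j) ∧ l ∧ l ∨ c ∧ g(j) ∧ h(j) ∧ l ∧ l ∨ d(c) ∨ j ∨ l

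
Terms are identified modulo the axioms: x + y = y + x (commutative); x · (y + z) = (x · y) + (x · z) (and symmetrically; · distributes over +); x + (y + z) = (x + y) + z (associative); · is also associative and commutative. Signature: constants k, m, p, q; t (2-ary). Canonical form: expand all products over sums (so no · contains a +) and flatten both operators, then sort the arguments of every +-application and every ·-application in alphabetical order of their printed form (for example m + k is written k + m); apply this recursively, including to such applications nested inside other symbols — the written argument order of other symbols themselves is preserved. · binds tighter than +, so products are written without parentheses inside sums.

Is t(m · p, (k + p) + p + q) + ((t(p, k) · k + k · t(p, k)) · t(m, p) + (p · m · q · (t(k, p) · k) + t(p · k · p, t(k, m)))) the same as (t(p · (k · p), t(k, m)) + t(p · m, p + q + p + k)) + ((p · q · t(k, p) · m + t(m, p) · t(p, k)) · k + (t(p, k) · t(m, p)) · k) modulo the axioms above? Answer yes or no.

Answer: yes — both canonical forms are k · m · p · q · t(k, p) + k · t(m, p) · t(p, k) + k · t(m, p) · t(p, k) + t(k · p · p, t(k, m)) + t(m · p, k + p + p + q)

Derivation:
Left:  t(m · p, (k + p) + p + q) + ((t(p, k) · k + k · t(p, k)) · t(m, p) + (p · m · q · (t(k, p) · k) + t(p · k · p, t(k, m))))
  Distribute:  t(m · p, k + p + p + q) + k · t(m, p) · t(p, k) + k · t(m, p) · t(p, k) + k · m · p · q · t(k, p) + t(k · p · p, t(k, m))
  Sort arguments:  k · m · p · q · t(k, p) + k · t(m, p) · t(p, k) + k · t(m, p) · t(p, k) + t(k · p · p, t(k, m)) + t(m · p, k + p + p + q)
Right:  (t(p · (k · p), t(k, m)) + t(p · m, p + q + p + k)) + ((p · q · t(k, p) · m + t(m, p) · t(p, k)) · k + (t(p, k) · t(m, p)) · k)
  Distribute:  t(k · p · p, t(k, m)) + t(m · p, k + p + p + q) + k · m · p · q · t(k, p) + k · t(m, p) · t(p, k) + k · t(m, p) · t(p, k)
  Sort arguments:  k · m · p · q · t(k, p) + k · t(m, p) · t(p, k) + k · t(m, p) · t(p, k) + t(k · p · p, t(k, m)) + t(m · p, k + p + p + q)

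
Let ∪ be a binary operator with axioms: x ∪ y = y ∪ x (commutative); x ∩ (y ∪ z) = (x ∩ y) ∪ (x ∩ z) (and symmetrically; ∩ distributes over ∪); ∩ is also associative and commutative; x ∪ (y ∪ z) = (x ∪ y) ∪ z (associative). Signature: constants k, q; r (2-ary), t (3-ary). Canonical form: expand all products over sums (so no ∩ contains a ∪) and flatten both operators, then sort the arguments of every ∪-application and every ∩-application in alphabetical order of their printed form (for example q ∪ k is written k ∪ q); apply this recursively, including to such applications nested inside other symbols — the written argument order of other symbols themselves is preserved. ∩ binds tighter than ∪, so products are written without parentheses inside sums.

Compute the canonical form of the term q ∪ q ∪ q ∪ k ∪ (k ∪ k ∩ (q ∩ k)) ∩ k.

Expand:  q ∪ q ∪ q ∪ k ∪ k ∩ k ∪ k ∩ k ∩ k ∩ q
Sort arguments:  k ∪ k ∩ k ∪ k ∩ k ∩ k ∩ q ∪ q ∪ q ∪ q

Answer: k ∪ k ∩ k ∪ k ∩ k ∩ k ∩ q ∪ q ∪ q ∪ q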